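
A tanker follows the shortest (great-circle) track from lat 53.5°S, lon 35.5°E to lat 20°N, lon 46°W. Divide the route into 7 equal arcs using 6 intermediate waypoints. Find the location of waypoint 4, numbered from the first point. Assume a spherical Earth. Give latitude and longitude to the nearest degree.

Convert each endpoint to a unit vector on the sphere (x = cos φ cos λ, y = cos φ sin λ, z = sin φ).
The central angle between the endpoints is δ = arccos(p₁·p₂) ≈ 1.764 rad (101.1°).
Interpolate at f = 4/7 with slerp weights a = sin((1−f)δ)/sin δ ≈ 0.699, b = sin(fδ)/sin δ ≈ 0.862.
p = a·p₁ + b·p₂ ≈ (0.901, -0.341, -0.267); φ = arcsin(p_z) ≈ -15.50°, λ = atan2(p_y, p_x) ≈ -20.73°.

≈ lat 15°S, lon 21°W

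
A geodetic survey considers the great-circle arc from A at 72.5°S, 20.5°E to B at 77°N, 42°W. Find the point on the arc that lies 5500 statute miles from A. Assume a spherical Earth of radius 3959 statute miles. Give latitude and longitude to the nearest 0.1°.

≈ 5.2°N, 6.1°W

Convert each endpoint to a unit vector on the sphere (x = cos φ cos λ, y = cos φ sin λ, z = sin φ).
The central angle between the endpoints is δ = arccos(p₁·p₂) ≈ 2.686 rad (153.9°). The total great-circle distance is δ·R ≈ 2.686 × 3959 ≈ 10634 mi, so the target fraction is f = 5500/10634 ≈ 0.517.
Interpolate at f ≈ 0.517 with slerp weights a = sin((1−f)δ)/sin δ ≈ 2.188, b = sin(fδ)/sin δ ≈ 2.236.
p = a·p₁ + b·p₂ ≈ (0.990, -0.106, 0.091); φ = arcsin(p_z) ≈ 5.24°, λ = atan2(p_y, p_x) ≈ -6.11°.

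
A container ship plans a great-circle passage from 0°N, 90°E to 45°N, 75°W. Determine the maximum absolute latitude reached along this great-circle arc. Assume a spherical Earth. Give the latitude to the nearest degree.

≈ 75°N

The great circle lies in the plane with unit normal n̂ = (p₁ × p₂)/|p₁ × p₂|.
Here n̂_z ≈ -0.251; the vertex latitude is φ_max = arccos|n̂_z| ≈ 75.5°.
Check via Clairaut: cos φ_max = |cos φ₁| · sin C = cos(0.0°)·sin(14.5°) ≈ 0.251, again giving ≈ 75.5°.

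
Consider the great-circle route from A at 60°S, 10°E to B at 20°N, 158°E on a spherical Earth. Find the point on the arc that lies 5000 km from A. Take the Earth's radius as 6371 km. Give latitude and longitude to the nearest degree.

The haversine formula gives a central angle δ ≈ 2.339 rad (134.0°) between the endpoints. The total great-circle distance is δ·R ≈ 2.339 × 6371 ≈ 14900 km, so the target fraction is f = 5000/14900 ≈ 0.336.
Interpolate at f ≈ 0.336 with slerp weights a = sin((1−f)δ)/sin δ ≈ 1.390, b = sin(fδ)/sin δ ≈ 0.982.
p = a·p₁ + b·p₂ ≈ (-0.172, 0.467, -0.868); φ = arcsin(p_z) ≈ -60.20°, λ = atan2(p_y, p_x) ≈ 110.19°.

≈ 60°S, 110°E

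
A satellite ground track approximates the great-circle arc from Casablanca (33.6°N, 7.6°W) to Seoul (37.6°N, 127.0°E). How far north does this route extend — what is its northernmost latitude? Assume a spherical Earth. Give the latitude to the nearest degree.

The great circle lies in the plane with unit normal n̂ = (p₁ × p₂)/|p₁ × p₂|.
Here n̂_z ≈ +0.474; the vertex latitude is φ_max = arccos|n̂_z| ≈ 61.7°.
Check via Clairaut: cos φ_max = |cos φ₁| · sin C = cos(33.6°)·sin(34.7°) ≈ 0.474, again giving ≈ 61.7°.

≈ 62°N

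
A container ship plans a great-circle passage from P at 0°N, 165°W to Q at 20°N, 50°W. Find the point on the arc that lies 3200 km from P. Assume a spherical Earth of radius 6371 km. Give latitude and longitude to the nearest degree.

Write both endpoints as unit vectors p₁, p₂ with components (cos φ cos λ, cos φ sin λ, sin φ).
The central angle between the endpoints is δ = arccos(p₁·p₂) ≈ 1.979 rad (113.4°). The total great-circle distance is δ·R ≈ 1.979 × 6371 ≈ 12609 km, so the target fraction is f = 3200/12609 ≈ 0.254.
Interpolate at f ≈ 0.254 with slerp weights a = sin((1−f)δ)/sin δ ≈ 1.085, b = sin(fδ)/sin δ ≈ 0.525.
p = a·p₁ + b·p₂ ≈ (-0.731, -0.658, 0.179); φ = arcsin(p_z) ≈ 10.34°, λ = atan2(p_y, p_x) ≈ -137.99°.

≈ 10°N, 138°W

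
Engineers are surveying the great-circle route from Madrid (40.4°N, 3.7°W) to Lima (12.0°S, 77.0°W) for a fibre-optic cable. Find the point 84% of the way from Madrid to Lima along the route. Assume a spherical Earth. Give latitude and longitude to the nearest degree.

The haversine formula gives a central angle δ ≈ 1.491 rad (85.5°) between the endpoints.
Interpolate at f = 0.84 with slerp weights a = sin((1−f)δ)/sin δ ≈ 0.237, b = sin(fδ)/sin δ ≈ 0.953.
p = a·p₁ + b·p₂ ≈ (0.390, -0.920, -0.044); φ = arcsin(p_z) ≈ -2.55°, λ = atan2(p_y, p_x) ≈ -67.03°.

≈ 3°S, 67°W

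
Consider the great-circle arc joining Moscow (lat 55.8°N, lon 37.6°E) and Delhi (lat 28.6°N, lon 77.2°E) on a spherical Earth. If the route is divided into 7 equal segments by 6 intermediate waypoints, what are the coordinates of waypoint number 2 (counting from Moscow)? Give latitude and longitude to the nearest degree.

≈ lat 50°N, lon 53°E

Write both endpoints as unit vectors p₁, p₂ with components (cos φ cos λ, cos φ sin λ, sin φ).
The central angle between the endpoints is δ = arccos(p₁·p₂) ≈ 0.682 rad (39.1°).
Interpolate at f = 2/7 with slerp weights a = sin((1−f)δ)/sin δ ≈ 0.743, b = sin(fδ)/sin δ ≈ 0.307.
p = a·p₁ + b·p₂ ≈ (0.390, 0.518, 0.761); φ = arcsin(p_z) ≈ 49.58°, λ = atan2(p_y, p_x) ≈ 52.97°.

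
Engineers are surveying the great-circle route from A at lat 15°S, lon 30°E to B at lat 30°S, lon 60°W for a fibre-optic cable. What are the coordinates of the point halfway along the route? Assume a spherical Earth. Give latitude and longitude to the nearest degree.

≈ lat 30°S, lon 12°W

The haversine formula gives a central angle δ ≈ 1.441 rad (82.6°) between the endpoints.
Interpolate at f = 1/2 with slerp weights a = sin((1−f)δ)/sin δ ≈ 0.665, b = sin(fδ)/sin δ ≈ 0.665.
p = a·p₁ + b·p₂ ≈ (0.845, -0.178, -0.505); φ = arcsin(p_z) ≈ -30.32°, λ = atan2(p_y, p_x) ≈ -11.88°.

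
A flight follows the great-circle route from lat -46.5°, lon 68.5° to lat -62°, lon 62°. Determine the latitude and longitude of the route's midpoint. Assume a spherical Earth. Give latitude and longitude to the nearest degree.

The haversine formula gives a central angle δ ≈ 0.278 rad (15.9°) between the endpoints.
Interpolate at f = 1/2 with slerp weights a = sin((1−f)δ)/sin δ ≈ 0.505, b = sin(fδ)/sin δ ≈ 0.505.
p = a·p₁ + b·p₂ ≈ (0.239, 0.533, -0.812); φ = arcsin(p_z) ≈ -54.29°, λ = atan2(p_y, p_x) ≈ 65.87°.

≈ lat -54°, lon 66°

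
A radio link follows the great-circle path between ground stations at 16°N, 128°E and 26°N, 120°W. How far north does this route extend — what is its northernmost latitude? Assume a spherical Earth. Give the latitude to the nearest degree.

≈ 35°N

The great circle lies in the plane with unit normal n̂ = (p₁ × p₂)/|p₁ × p₂|.
Here n̂_z ≈ +0.818; the vertex latitude is φ_max = arccos|n̂_z| ≈ 35.1°.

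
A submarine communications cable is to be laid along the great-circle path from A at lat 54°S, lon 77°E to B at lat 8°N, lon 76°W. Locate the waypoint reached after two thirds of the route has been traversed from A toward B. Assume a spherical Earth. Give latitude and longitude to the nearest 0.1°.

≈ lat 32.2°S, lon 59.9°W

Convert each endpoint to a unit vector on the sphere (x = cos φ cos λ, y = cos φ sin λ, z = sin φ).
The central angle between the endpoints is δ = arccos(p₁·p₂) ≈ 2.254 rad (129.1°).
Interpolate at f = 2/3 with slerp weights a = sin((1−f)δ)/sin δ ≈ 0.880, b = sin(fδ)/sin δ ≈ 1.286.
p = a·p₁ + b·p₂ ≈ (0.425, -0.732, -0.533); φ = arcsin(p_z) ≈ -32.21°, λ = atan2(p_y, p_x) ≈ -59.89°.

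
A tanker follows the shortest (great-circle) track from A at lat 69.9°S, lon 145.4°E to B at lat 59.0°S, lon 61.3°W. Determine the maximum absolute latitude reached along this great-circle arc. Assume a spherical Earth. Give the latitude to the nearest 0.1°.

The great circle lies in the plane with unit normal n̂ = (p₁ × p₂)/|p₁ × p₂|.
Here n̂_z ≈ +0.104; the vertex latitude is φ_max = arccos|n̂_z| ≈ 84.0°.
Check via Clairaut: cos φ_max = |cos φ₁| · sin C = cos(69.9°)·sin(162.3°) ≈ 0.104, again giving ≈ 84.0°.

≈ 84.0°S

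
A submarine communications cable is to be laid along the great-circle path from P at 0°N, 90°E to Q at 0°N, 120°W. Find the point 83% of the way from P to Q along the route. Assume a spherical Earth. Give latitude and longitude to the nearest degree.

Write both endpoints as unit vectors p₁, p₂ with components (cos φ cos λ, cos φ sin λ, sin φ).
The central angle between the endpoints is δ = arccos(p₁·p₂) ≈ 2.618 rad (150.0°).
Interpolate at f = 0.83 with slerp weights a = sin((1−f)δ)/sin δ ≈ 0.861, b = sin(fδ)/sin δ ≈ 1.648.
p = a·p₁ + b·p₂ ≈ (-0.824, -0.566, 0.000); φ = arcsin(p_z) ≈ 0.00°, λ = atan2(p_y, p_x) ≈ -145.50°.

≈ 0°N, 145°W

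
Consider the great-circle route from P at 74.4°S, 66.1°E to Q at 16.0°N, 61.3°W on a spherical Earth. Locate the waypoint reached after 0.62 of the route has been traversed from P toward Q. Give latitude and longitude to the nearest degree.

≈ 26°S, 51°W

From cos δ = sin φ₁ sin φ₂ + cos φ₁ cos φ₂ cos Δλ, the central angle is δ ≈ 2.007 rad (115.0°).
Interpolate at f = 0.62 with slerp weights a = sin((1−f)δ)/sin δ ≈ 0.762, b = sin(fδ)/sin δ ≈ 1.045.
p = a·p₁ + b·p₂ ≈ (0.565, -0.694, -0.446); φ = arcsin(p_z) ≈ -26.49°, λ = atan2(p_y, p_x) ≈ -50.82°.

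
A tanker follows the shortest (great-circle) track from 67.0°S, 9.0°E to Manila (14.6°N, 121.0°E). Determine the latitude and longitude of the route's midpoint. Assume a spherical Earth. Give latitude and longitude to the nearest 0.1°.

≈ 36.7°S, 97.2°E

Write both endpoints as unit vectors p₁, p₂ with components (cos φ cos λ, cos φ sin λ, sin φ).
The central angle between the endpoints is δ = arccos(p₁·p₂) ≈ 1.954 rad (111.9°).
Interpolate at f = 1/2 with slerp weights a = sin((1−f)δ)/sin δ ≈ 0.893, b = sin(fδ)/sin δ ≈ 0.893.
p = a·p₁ + b·p₂ ≈ (-0.101, 0.796, -0.597); φ = arcsin(p_z) ≈ -36.67°, λ = atan2(p_y, p_x) ≈ 97.20°.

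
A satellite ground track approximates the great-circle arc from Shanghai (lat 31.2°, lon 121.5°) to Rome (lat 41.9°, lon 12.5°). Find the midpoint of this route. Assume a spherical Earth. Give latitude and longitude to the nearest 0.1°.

The haversine formula gives a central angle δ ≈ 1.432 rad (82.0°) between the endpoints.
Interpolate at f = 1/2 with slerp weights a = sin((1−f)δ)/sin δ ≈ 0.663, b = sin(fδ)/sin δ ≈ 0.663.
p = a·p₁ + b·p₂ ≈ (0.185, 0.590, 0.786); φ = arcsin(p_z) ≈ 51.80°, λ = atan2(p_y, p_x) ≈ 72.56°.

≈ lat 51.8°, lon 72.6°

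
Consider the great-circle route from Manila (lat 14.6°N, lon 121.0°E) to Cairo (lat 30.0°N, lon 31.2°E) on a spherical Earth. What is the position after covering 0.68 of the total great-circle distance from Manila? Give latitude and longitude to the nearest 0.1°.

Convert each endpoint to a unit vector on the sphere (x = cos φ cos λ, y = cos φ sin λ, z = sin φ).
The central angle between the endpoints is δ = arccos(p₁·p₂) ≈ 1.441 rad (82.6°).
Interpolate at f = 0.68 with slerp weights a = sin((1−f)δ)/sin δ ≈ 0.449, b = sin(fδ)/sin δ ≈ 0.838.
p = a·p₁ + b·p₂ ≈ (0.397, 0.748, 0.532); φ = arcsin(p_z) ≈ 32.14°, λ = atan2(p_y, p_x) ≈ 62.06°.

≈ lat 32.1°N, lon 62.1°E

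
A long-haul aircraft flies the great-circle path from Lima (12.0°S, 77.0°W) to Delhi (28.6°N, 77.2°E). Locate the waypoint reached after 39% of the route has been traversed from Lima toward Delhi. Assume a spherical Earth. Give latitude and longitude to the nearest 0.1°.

Write both endpoints as unit vectors p₁, p₂ with components (cos φ cos λ, cos φ sin λ, sin φ).
The central angle between the endpoints is δ = arccos(p₁·p₂) ≈ 2.632 rad (150.8°).
Interpolate at f = 0.39 with slerp weights a = sin((1−f)δ)/sin δ ≈ 2.047, b = sin(fδ)/sin δ ≈ 1.752.
p = a·p₁ + b·p₂ ≈ (0.791, -0.451, 0.413); φ = arcsin(p_z) ≈ 24.40°, λ = atan2(p_y, p_x) ≈ -29.68°.

≈ (24.4°N, 29.7°W)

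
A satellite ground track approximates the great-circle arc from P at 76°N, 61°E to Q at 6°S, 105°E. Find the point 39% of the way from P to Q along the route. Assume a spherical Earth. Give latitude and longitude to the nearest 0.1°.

≈ 45.5°N, 94.0°E

Write both endpoints as unit vectors p₁, p₂ with components (cos φ cos λ, cos φ sin λ, sin φ).
The central angle between the endpoints is δ = arccos(p₁·p₂) ≈ 1.499 rad (85.9°).
Interpolate at f = 0.39 with slerp weights a = sin((1−f)δ)/sin δ ≈ 0.794, b = sin(fδ)/sin δ ≈ 0.553.
p = a·p₁ + b·p₂ ≈ (-0.049, 0.700, 0.713); φ = arcsin(p_z) ≈ 45.47°, λ = atan2(p_y, p_x) ≈ 94.03°.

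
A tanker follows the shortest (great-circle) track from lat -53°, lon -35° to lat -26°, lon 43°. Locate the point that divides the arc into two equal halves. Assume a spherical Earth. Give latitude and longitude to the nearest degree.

≈ lat -46°, lon 13°

Convert each endpoint to a unit vector on the sphere (x = cos φ cos λ, y = cos φ sin λ, z = sin φ).
The central angle between the endpoints is δ = arccos(p₁·p₂) ≈ 1.090 rad (62.4°).
Interpolate at f = 1/2 with slerp weights a = sin((1−f)δ)/sin δ ≈ 0.585, b = sin(fδ)/sin δ ≈ 0.585.
p = a·p₁ + b·p₂ ≈ (0.673, 0.157, -0.723); φ = arcsin(p_z) ≈ -46.33°, λ = atan2(p_y, p_x) ≈ 13.10°.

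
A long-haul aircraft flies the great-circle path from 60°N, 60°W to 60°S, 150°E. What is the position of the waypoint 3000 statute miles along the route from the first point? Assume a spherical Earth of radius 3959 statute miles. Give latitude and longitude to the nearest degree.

≈ 33°N, 113°W

From cos δ = sin φ₁ sin φ₂ + cos φ₁ cos φ₂ cos Δλ, the central angle is δ ≈ 2.882 rad (165.1°). The total great-circle distance is δ·R ≈ 2.882 × 3959 ≈ 11410 mi, so the target fraction is f = 3000/11410 ≈ 0.263.
Interpolate at f ≈ 0.263 with slerp weights a = sin((1−f)δ)/sin δ ≈ 3.315, b = sin(fδ)/sin δ ≈ 2.678.
p = a·p₁ + b·p₂ ≈ (-0.331, -0.766, 0.551); φ = arcsin(p_z) ≈ 33.46°, λ = atan2(p_y, p_x) ≈ -113.37°.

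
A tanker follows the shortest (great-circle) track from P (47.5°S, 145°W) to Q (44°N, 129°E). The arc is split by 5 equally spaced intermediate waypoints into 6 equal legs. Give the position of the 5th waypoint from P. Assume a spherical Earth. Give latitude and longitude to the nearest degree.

The haversine formula gives a central angle δ ≈ 2.069 rad (118.6°) between the endpoints.
Interpolate at f = 5/6 with slerp weights a = sin((1−f)δ)/sin δ ≈ 0.385, b = sin(fδ)/sin δ ≈ 1.125.
p = a·p₁ + b·p₂ ≈ (-0.722, 0.480, 0.498); φ = arcsin(p_z) ≈ 29.85°, λ = atan2(p_y, p_x) ≈ 146.41°.

≈ (30°N, 146°E)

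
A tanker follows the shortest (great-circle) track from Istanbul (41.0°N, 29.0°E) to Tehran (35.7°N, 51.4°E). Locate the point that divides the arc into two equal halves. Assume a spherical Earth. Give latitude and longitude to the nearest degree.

≈ (39°N, 41°E)

Write both endpoints as unit vectors p₁, p₂ with components (cos φ cos λ, cos φ sin λ, sin φ).
The central angle between the endpoints is δ = arccos(p₁·p₂) ≈ 0.319 rad (18.3°).
Interpolate at f = 1/2 with slerp weights a = sin((1−f)δ)/sin δ ≈ 0.506, b = sin(fδ)/sin δ ≈ 0.506.
p = a·p₁ + b·p₂ ≈ (0.591, 0.507, 0.628); φ = arcsin(p_z) ≈ 38.89°, λ = atan2(p_y, p_x) ≈ 40.62°.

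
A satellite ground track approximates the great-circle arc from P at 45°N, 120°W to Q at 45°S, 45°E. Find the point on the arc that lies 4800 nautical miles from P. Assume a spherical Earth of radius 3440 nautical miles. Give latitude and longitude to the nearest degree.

≈ 3°N, 41°W

From cos δ = sin φ₁ sin φ₂ + cos φ₁ cos φ₂ cos Δλ, the central angle is δ ≈ 2.957 rad (169.4°). The total great-circle distance is δ·R ≈ 2.957 × 3440 ≈ 10171 nmi, so the target fraction is f = 4800/10171 ≈ 0.472.
Interpolate at f ≈ 0.472 with slerp weights a = sin((1−f)δ)/sin δ ≈ 5.440, b = sin(fδ)/sin δ ≈ 5.357.
p = a·p₁ + b·p₂ ≈ (0.755, -0.653, 0.059); φ = arcsin(p_z) ≈ 3.38°, λ = atan2(p_y, p_x) ≈ -40.85°.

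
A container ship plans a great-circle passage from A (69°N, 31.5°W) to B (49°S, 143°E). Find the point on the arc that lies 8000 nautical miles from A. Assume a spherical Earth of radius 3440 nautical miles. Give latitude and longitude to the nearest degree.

≈ (23°S, 140°E)

Write both endpoints as unit vectors p₁, p₂ with components (cos φ cos λ, cos φ sin λ, sin φ).
The central angle between the endpoints is δ = arccos(p₁·p₂) ≈ 2.789 rad (159.8°). The total great-circle distance is δ·R ≈ 2.789 × 3440 ≈ 9595 nmi, so the target fraction is f = 8000/9595 ≈ 0.834.
Interpolate at f ≈ 0.834 with slerp weights a = sin((1−f)δ)/sin δ ≈ 1.297, b = sin(fδ)/sin δ ≈ 2.111.
p = a·p₁ + b·p₂ ≈ (-0.710, 0.591, -0.383); φ = arcsin(p_z) ≈ -22.52°, λ = atan2(p_y, p_x) ≈ 140.24°.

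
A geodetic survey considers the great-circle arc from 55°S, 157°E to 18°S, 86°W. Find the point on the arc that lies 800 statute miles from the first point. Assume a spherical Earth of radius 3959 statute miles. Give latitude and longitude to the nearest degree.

≈ 60°S, 177°E

Convert each endpoint to a unit vector on the sphere (x = cos φ cos λ, y = cos φ sin λ, z = sin φ).
The central angle between the endpoints is δ = arccos(p₁·p₂) ≈ 1.565 rad (89.7°). The total great-circle distance is δ·R ≈ 1.565 × 3959 ≈ 6197 mi, so the target fraction is f = 800/6197 ≈ 0.129.
Interpolate at f ≈ 0.129 with slerp weights a = sin((1−f)δ)/sin δ ≈ 0.979, b = sin(fδ)/sin δ ≈ 0.201.
p = a·p₁ + b·p₂ ≈ (-0.503, 0.029, -0.864); φ = arcsin(p_z) ≈ -59.72°, λ = atan2(p_y, p_x) ≈ 176.71°.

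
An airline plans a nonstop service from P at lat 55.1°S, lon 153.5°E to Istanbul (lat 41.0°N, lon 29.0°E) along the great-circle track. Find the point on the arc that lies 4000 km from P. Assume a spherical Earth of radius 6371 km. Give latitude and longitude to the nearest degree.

≈ lat 41°S, lon 103°E

Convert each endpoint to a unit vector on the sphere (x = cos φ cos λ, y = cos φ sin λ, z = sin φ).
The central angle between the endpoints is δ = arccos(p₁·p₂) ≈ 2.470 rad (141.5°). The total great-circle distance is δ·R ≈ 2.470 × 6371 ≈ 15734 km, so the target fraction is f = 4000/15734 ≈ 0.254.
Interpolate at f ≈ 0.254 with slerp weights a = sin((1−f)δ)/sin δ ≈ 1.548, b = sin(fδ)/sin δ ≈ 0.944.
p = a·p₁ + b·p₂ ≈ (-0.170, 0.740, -0.650); φ = arcsin(p_z) ≈ -40.57°, λ = atan2(p_y, p_x) ≈ 102.91°.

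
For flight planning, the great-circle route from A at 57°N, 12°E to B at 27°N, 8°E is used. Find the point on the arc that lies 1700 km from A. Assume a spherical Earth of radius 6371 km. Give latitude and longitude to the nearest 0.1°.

Convert each endpoint to a unit vector on the sphere (x = cos φ cos λ, y = cos φ sin λ, z = sin φ).
The central angle between the endpoints is δ = arccos(p₁·p₂) ≈ 0.526 rad (30.1°). The total great-circle distance is δ·R ≈ 0.526 × 6371 ≈ 3351 km, so the target fraction is f = 1700/3351 ≈ 0.507.
Interpolate at f ≈ 0.507 with slerp weights a = sin((1−f)δ)/sin δ ≈ 0.510, b = sin(fδ)/sin δ ≈ 0.525.
p = a·p₁ + b·p₂ ≈ (0.735, 0.123, 0.666); φ = arcsin(p_z) ≈ 41.80°, λ = atan2(p_y, p_x) ≈ 9.49°.

≈ 41.8°N, 9.5°E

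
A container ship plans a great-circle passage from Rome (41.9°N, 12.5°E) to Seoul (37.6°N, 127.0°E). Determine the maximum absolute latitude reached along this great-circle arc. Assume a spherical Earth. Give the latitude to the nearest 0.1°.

The great circle lies in the plane with unit normal n̂ = (p₁ × p₂)/|p₁ × p₂|.
Here n̂_z ≈ +0.544; the vertex latitude is φ_max = arccos|n̂_z| ≈ 57.1°.

≈ 57.1°N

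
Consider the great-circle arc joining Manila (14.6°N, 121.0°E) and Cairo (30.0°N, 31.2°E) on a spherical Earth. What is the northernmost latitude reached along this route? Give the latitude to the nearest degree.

The great circle lies in the plane with unit normal n̂ = (p₁ × p₂)/|p₁ × p₂|.
Here n̂_z ≈ -0.845; the vertex latitude is φ_max = arccos|n̂_z| ≈ 32.3°.
Check via Clairaut: cos φ_max = |cos φ₁| · sin C = cos(14.6°)·sin(60.8°) ≈ 0.845, again giving ≈ 32.3°.

≈ 32°N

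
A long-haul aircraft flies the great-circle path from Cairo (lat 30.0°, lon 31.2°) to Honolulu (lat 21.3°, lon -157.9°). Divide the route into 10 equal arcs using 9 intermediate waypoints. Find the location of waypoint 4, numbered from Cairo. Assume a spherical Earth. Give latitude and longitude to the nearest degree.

≈ lat 77°, lon 73°

Convert each endpoint to a unit vector on the sphere (x = cos φ cos λ, y = cos φ sin λ, z = sin φ).
The central angle between the endpoints is δ = arccos(p₁·p₂) ≈ 2.233 rad (128.0°).
Interpolate at f = 4/10 with slerp weights a = sin((1−f)δ)/sin δ ≈ 1.235, b = sin(fδ)/sin δ ≈ 0.988.
p = a·p₁ + b·p₂ ≈ (0.062, 0.208, 0.976); φ = arcsin(p_z) ≈ 77.50°, λ = atan2(p_y, p_x) ≈ 73.48°.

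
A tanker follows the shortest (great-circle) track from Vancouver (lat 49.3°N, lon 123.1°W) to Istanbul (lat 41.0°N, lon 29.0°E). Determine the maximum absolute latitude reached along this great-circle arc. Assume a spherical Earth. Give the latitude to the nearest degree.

≈ 77°N

The great circle lies in the plane with unit normal n̂ = (p₁ × p₂)/|p₁ × p₂|.
Here n̂_z ≈ +0.231; the vertex latitude is φ_max = arccos|n̂_z| ≈ 76.7°.
Check via Clairaut: cos φ_max = |cos φ₁| · sin C = cos(49.3°)·sin(20.7°) ≈ 0.231, again giving ≈ 76.7°.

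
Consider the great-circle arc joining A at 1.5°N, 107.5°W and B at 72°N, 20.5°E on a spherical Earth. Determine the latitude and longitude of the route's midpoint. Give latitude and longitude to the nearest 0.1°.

≈ 49.1°N, 90.8°W

Write both endpoints as unit vectors p₁, p₂ with components (cos φ cos λ, cos φ sin λ, sin φ).
The central angle between the endpoints is δ = arccos(p₁·p₂) ≈ 1.737 rad (99.5°).
Interpolate at f = 1/2 with slerp weights a = sin((1−f)δ)/sin δ ≈ 0.774, b = sin(fδ)/sin δ ≈ 0.774.
p = a·p₁ + b·p₂ ≈ (-0.009, -0.654, 0.756); φ = arcsin(p_z) ≈ 49.14°, λ = atan2(p_y, p_x) ≈ -90.76°.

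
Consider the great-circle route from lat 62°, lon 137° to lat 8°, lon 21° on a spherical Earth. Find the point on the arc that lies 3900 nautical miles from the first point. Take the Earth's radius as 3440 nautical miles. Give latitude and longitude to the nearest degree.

≈ lat 34°, lon 36°

Convert each endpoint to a unit vector on the sphere (x = cos φ cos λ, y = cos φ sin λ, z = sin φ).
The central angle between the endpoints is δ = arccos(p₁·p₂) ≈ 1.652 rad (94.6°). The total great-circle distance is δ·R ≈ 1.652 × 3440 ≈ 5682 nmi, so the target fraction is f = 3900/5682 ≈ 0.686.
Interpolate at f ≈ 0.686 with slerp weights a = sin((1−f)δ)/sin δ ≈ 0.497, b = sin(fδ)/sin δ ≈ 0.909.
p = a·p₁ + b·p₂ ≈ (0.670, 0.482, 0.565); φ = arcsin(p_z) ≈ 34.42°, λ = atan2(p_y, p_x) ≈ 35.72°.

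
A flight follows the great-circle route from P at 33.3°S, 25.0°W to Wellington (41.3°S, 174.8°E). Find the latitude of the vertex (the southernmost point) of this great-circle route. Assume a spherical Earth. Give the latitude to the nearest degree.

≈ 77°S

The great circle lies in the plane with unit normal n̂ = (p₁ × p₂)/|p₁ × p₂|.
Here n̂_z ≈ -0.218; the vertex latitude is φ_max = arccos|n̂_z| ≈ 77.4°.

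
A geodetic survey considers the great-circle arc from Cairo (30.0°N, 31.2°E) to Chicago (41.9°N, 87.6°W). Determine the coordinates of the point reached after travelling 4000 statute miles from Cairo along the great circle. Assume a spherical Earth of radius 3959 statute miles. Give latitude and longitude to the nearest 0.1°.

Write both endpoints as unit vectors p₁, p₂ with components (cos φ cos λ, cos φ sin λ, sin φ).
The central angle between the endpoints is δ = arccos(p₁·p₂) ≈ 1.547 rad (88.7°). The total great-circle distance is δ·R ≈ 1.547 × 3959 ≈ 6126 mi, so the target fraction is f = 4000/6126 ≈ 0.653.
Interpolate at f ≈ 0.653 with slerp weights a = sin((1−f)δ)/sin δ ≈ 0.512, b = sin(fδ)/sin δ ≈ 0.847.
p = a·p₁ + b·p₂ ≈ (0.405, -0.400, 0.822); φ = arcsin(p_z) ≈ 55.26°, λ = atan2(p_y, p_x) ≈ -44.64°.

≈ 55.3°N, 44.6°W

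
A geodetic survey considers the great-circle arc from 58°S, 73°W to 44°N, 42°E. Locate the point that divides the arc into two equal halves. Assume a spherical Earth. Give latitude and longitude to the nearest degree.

≈ 13°S, 2°W

The haversine formula gives a central angle δ ≈ 2.419 rad (138.6°) between the endpoints.
Interpolate at f = 1/2 with slerp weights a = sin((1−f)δ)/sin δ ≈ 1.415, b = sin(fδ)/sin δ ≈ 1.415.
p = a·p₁ + b·p₂ ≈ (0.976, -0.036, -0.217); φ = arcsin(p_z) ≈ -12.53°, λ = atan2(p_y, p_x) ≈ -2.11°.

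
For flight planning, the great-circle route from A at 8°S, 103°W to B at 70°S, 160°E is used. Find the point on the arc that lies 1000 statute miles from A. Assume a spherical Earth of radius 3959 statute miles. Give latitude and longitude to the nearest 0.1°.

≈ 21.6°S, 108.3°W

The haversine formula gives a central angle δ ≈ 1.481 rad (84.9°) between the endpoints. The total great-circle distance is δ·R ≈ 1.481 × 3959 ≈ 5864 mi, so the target fraction is f = 1000/5864 ≈ 0.171.
Interpolate at f ≈ 0.171 with slerp weights a = sin((1−f)δ)/sin δ ≈ 0.946, b = sin(fδ)/sin δ ≈ 0.251.
p = a·p₁ + b·p₂ ≈ (-0.291, -0.883, -0.367); φ = arcsin(p_z) ≈ -21.56°, λ = atan2(p_y, p_x) ≈ -108.25°.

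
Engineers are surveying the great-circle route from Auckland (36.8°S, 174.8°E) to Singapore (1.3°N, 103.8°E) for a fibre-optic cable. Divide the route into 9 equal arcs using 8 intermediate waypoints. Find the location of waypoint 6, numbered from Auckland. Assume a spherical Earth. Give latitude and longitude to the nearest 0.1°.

≈ 14.2°S, 123.9°E

The haversine formula gives a central angle δ ≈ 1.321 rad (75.7°) between the endpoints.
Interpolate at f = 6/9 with slerp weights a = sin((1−f)δ)/sin δ ≈ 0.440, b = sin(fδ)/sin δ ≈ 0.796.
p = a·p₁ + b·p₂ ≈ (-0.541, 0.805, -0.245); φ = arcsin(p_z) ≈ -14.21°, λ = atan2(p_y, p_x) ≈ 123.90°.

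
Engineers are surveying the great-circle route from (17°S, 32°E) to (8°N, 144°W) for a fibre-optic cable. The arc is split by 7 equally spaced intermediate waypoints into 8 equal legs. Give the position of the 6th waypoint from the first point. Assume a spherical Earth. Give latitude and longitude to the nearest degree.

Convert each endpoint to a unit vector on the sphere (x = cos φ cos λ, y = cos φ sin λ, z = sin φ).
The central angle between the endpoints is δ = arccos(p₁·p₂) ≈ 2.970 rad (170.2°).
Interpolate at f = 6/8 with slerp weights a = sin((1−f)δ)/sin δ ≈ 3.969, b = sin(fδ)/sin δ ≈ 4.648.
p = a·p₁ + b·p₂ ≈ (-0.505, -0.694, -0.514); φ = arcsin(p_z) ≈ -30.91°, λ = atan2(p_y, p_x) ≈ -126.03°.

≈ (31°S, 126°W)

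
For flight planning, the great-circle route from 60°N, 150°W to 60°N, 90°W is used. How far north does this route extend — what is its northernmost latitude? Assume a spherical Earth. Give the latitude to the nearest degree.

The great circle lies in the plane with unit normal n̂ = (p₁ × p₂)/|p₁ × p₂|.
Here n̂_z ≈ +0.447; the vertex latitude is φ_max = arccos|n̂_z| ≈ 63.4°.
Check via Clairaut: cos φ_max = |cos φ₁| · sin C = cos(60.0°)·sin(63.4°) ≈ 0.447, again giving ≈ 63.4°.

≈ 63°N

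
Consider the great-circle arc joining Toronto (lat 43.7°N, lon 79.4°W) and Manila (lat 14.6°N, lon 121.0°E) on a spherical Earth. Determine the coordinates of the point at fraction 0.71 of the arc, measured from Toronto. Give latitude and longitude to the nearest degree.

From cos δ = sin φ₁ sin φ₂ + cos φ₁ cos φ₂ cos Δλ, the central angle is δ ≈ 2.073 rad (118.8°).
Interpolate at f = 0.71 with slerp weights a = sin((1−f)δ)/sin δ ≈ 0.645, b = sin(fδ)/sin δ ≈ 1.135.
p = a·p₁ + b·p₂ ≈ (-0.480, 0.483, 0.732); φ = arcsin(p_z) ≈ 47.07°, λ = atan2(p_y, p_x) ≈ 134.82°.

≈ lat 47°N, lon 135°E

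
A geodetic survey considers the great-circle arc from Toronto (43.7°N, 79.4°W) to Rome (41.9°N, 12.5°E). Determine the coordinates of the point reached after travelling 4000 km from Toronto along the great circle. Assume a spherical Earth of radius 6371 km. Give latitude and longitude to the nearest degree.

Convert each endpoint to a unit vector on the sphere (x = cos φ cos λ, y = cos φ sin λ, z = sin φ).
The central angle between the endpoints is δ = arccos(p₁·p₂) ≈ 1.111 rad (63.7°). The total great-circle distance is δ·R ≈ 1.111 × 6371 ≈ 7080 km, so the target fraction is f = 4000/7080 ≈ 0.565.
Interpolate at f ≈ 0.565 with slerp weights a = sin((1−f)δ)/sin δ ≈ 0.519, b = sin(fδ)/sin δ ≈ 0.655.
p = a·p₁ + b·p₂ ≈ (0.545, -0.263, 0.796); φ = arcsin(p_z) ≈ 52.75°, λ = atan2(p_y, p_x) ≈ -25.75°.

≈ 53°N, 26°W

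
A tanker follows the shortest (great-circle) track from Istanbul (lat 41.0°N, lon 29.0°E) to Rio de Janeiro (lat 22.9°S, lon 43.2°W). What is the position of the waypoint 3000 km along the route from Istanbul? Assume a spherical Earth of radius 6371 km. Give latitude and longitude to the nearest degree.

Write both endpoints as unit vectors p₁, p₂ with components (cos φ cos λ, cos φ sin λ, sin φ).
The central angle between the endpoints is δ = arccos(p₁·p₂) ≈ 1.614 rad (92.5°). The total great-circle distance is δ·R ≈ 1.614 × 6371 ≈ 10280 km, so the target fraction is f = 3000/10280 ≈ 0.292.
Interpolate at f ≈ 0.292 with slerp weights a = sin((1−f)δ)/sin δ ≈ 0.911, b = sin(fδ)/sin δ ≈ 0.454.
p = a·p₁ + b·p₂ ≈ (0.906, 0.047, 0.421); φ = arcsin(p_z) ≈ 24.88°, λ = atan2(p_y, p_x) ≈ 2.96°.

≈ lat 25°N, lon 3°E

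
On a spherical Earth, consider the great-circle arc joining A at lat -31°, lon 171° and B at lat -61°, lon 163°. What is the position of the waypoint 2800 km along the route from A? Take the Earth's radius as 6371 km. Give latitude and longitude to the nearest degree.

Write both endpoints as unit vectors p₁, p₂ with components (cos φ cos λ, cos φ sin λ, sin φ).
The central angle between the endpoints is δ = arccos(p₁·p₂) ≈ 0.532 rad (30.5°). The total great-circle distance is δ·R ≈ 0.532 × 6371 ≈ 3387 km, so the target fraction is f = 2800/3387 ≈ 0.827.
Interpolate at f ≈ 0.827 with slerp weights a = sin((1−f)δ)/sin δ ≈ 0.182, b = sin(fδ)/sin δ ≈ 0.839.
p = a·p₁ + b·p₂ ≈ (-0.543, 0.143, -0.828); φ = arcsin(p_z) ≈ -55.85°, λ = atan2(p_y, p_x) ≈ 165.21°.

≈ lat -56°, lon 165°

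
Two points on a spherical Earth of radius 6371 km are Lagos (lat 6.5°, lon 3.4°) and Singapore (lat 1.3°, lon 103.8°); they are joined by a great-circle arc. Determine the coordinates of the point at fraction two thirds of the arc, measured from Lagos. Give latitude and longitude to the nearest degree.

≈ lat 5°, lon 71°

The haversine formula gives a central angle δ ≈ 1.748 rad (100.2°) between the endpoints.
Interpolate at f = 2/3 with slerp weights a = sin((1−f)δ)/sin δ ≈ 0.559, b = sin(fδ)/sin δ ≈ 0.934.
p = a·p₁ + b·p₂ ≈ (0.332, 0.940, 0.084); φ = arcsin(p_z) ≈ 4.85°, λ = atan2(p_y, p_x) ≈ 70.54°.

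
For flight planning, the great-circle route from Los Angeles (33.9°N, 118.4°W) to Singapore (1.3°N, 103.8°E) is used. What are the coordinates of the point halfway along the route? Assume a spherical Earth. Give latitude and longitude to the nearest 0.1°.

The haversine formula gives a central angle δ ≈ 2.217 rad (127.0°) between the endpoints.
Interpolate at f = 1/2 with slerp weights a = sin((1−f)δ)/sin δ ≈ 1.121, b = sin(fδ)/sin δ ≈ 1.121.
p = a·p₁ + b·p₂ ≈ (-0.710, 0.270, 0.651); φ = arcsin(p_z) ≈ 40.59°, λ = atan2(p_y, p_x) ≈ 159.18°.

≈ 40.6°N, 159.2°E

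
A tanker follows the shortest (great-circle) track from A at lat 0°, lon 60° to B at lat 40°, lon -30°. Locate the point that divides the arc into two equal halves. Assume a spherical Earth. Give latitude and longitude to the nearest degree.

≈ lat 27°, lon 23°

The haversine formula gives a central angle δ ≈ 1.571 rad (90.0°) between the endpoints.
Interpolate at f = 1/2 with slerp weights a = sin((1−f)δ)/sin δ ≈ 0.707, b = sin(fδ)/sin δ ≈ 0.707.
p = a·p₁ + b·p₂ ≈ (0.823, 0.342, 0.455); φ = arcsin(p_z) ≈ 27.03°, λ = atan2(p_y, p_x) ≈ 22.55°.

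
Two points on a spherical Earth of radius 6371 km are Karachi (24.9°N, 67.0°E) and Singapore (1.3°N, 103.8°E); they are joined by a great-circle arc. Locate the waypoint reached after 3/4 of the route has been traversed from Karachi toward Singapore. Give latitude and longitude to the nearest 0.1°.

From cos δ = sin φ₁ sin φ₂ + cos φ₁ cos φ₂ cos Δλ, the central angle is δ ≈ 0.744 rad (42.6°).
Interpolate at f = 3/4 with slerp weights a = sin((1−f)δ)/sin δ ≈ 0.273, b = sin(fδ)/sin δ ≈ 0.782.
p = a·p₁ + b·p₂ ≈ (-0.090, 0.987, 0.133); φ = arcsin(p_z) ≈ 7.63°, λ = atan2(p_y, p_x) ≈ 95.19°.

≈ (7.6°N, 95.2°E)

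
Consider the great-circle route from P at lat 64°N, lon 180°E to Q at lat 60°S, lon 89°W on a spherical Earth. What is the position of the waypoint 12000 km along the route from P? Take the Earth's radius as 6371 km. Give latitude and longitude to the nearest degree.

From cos δ = sin φ₁ sin φ₂ + cos φ₁ cos φ₂ cos Δλ, the central angle is δ ≈ 2.469 rad (141.5°). The total great-circle distance is δ·R ≈ 2.469 × 6371 ≈ 15730 km, so the target fraction is f = 12000/15730 ≈ 0.763.
Interpolate at f ≈ 0.763 with slerp weights a = sin((1−f)δ)/sin δ ≈ 0.887, b = sin(fδ)/sin δ ≈ 1.527.
p = a·p₁ + b·p₂ ≈ (-0.375, -0.763, -0.525); φ = arcsin(p_z) ≈ -31.70°, λ = atan2(p_y, p_x) ≈ -116.19°.

≈ lat 32°S, lon 116°W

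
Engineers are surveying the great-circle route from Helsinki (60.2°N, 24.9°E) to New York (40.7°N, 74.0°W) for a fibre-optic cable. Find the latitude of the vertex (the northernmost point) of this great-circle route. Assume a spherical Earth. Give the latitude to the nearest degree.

The great circle lies in the plane with unit normal n̂ = (p₁ × p₂)/|p₁ × p₂|.
Here n̂_z ≈ -0.432; the vertex latitude is φ_max = arccos|n̂_z| ≈ 64.4°.
Check via Clairaut: cos φ_max = |cos φ₁| · sin C = cos(60.2°)·sin(60.4°) ≈ 0.432, again giving ≈ 64.4°.

≈ 64°N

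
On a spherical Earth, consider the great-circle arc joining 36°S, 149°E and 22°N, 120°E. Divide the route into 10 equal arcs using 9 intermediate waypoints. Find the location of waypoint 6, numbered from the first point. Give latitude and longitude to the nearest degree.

≈ 1°S, 131°E

The haversine formula gives a central angle δ ≈ 1.120 rad (64.2°) between the endpoints.
Interpolate at f = 6/10 with slerp weights a = sin((1−f)δ)/sin δ ≈ 0.481, b = sin(fδ)/sin δ ≈ 0.692.
p = a·p₁ + b·p₂ ≈ (-0.654, 0.756, -0.024); φ = arcsin(p_z) ≈ -1.36°, λ = atan2(p_y, p_x) ≈ 130.88°.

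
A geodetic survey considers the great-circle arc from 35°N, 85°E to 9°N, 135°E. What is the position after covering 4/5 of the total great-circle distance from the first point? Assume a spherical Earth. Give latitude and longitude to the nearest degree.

Write both endpoints as unit vectors p₁, p₂ with components (cos φ cos λ, cos φ sin λ, sin φ).
The central angle between the endpoints is δ = arccos(p₁·p₂) ≈ 0.915 rad (52.4°).
Interpolate at f = 4/5 with slerp weights a = sin((1−f)δ)/sin δ ≈ 0.230, b = sin(fδ)/sin δ ≈ 0.843.
p = a·p₁ + b·p₂ ≈ (-0.573, 0.776, 0.264); φ = arcsin(p_z) ≈ 15.28°, λ = atan2(p_y, p_x) ≈ 126.41°.

≈ 15°N, 126°E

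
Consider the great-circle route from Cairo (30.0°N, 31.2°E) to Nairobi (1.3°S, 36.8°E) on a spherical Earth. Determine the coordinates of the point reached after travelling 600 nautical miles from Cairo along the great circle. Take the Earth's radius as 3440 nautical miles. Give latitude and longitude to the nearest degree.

Write both endpoints as unit vectors p₁, p₂ with components (cos φ cos λ, cos φ sin λ, sin φ).
The central angle between the endpoints is δ = arccos(p₁·p₂) ≈ 0.554 rad (31.8°). The total great-circle distance is δ·R ≈ 0.554 × 3440 ≈ 1906 nmi, so the target fraction is f = 600/1906 ≈ 0.315.
Interpolate at f ≈ 0.315 with slerp weights a = sin((1−f)δ)/sin δ ≈ 0.704, b = sin(fδ)/sin δ ≈ 0.330.
p = a·p₁ + b·p₂ ≈ (0.786, 0.514, 0.345); φ = arcsin(p_z) ≈ 20.17°, λ = atan2(p_y, p_x) ≈ 33.16°.

≈ (20°N, 33°E)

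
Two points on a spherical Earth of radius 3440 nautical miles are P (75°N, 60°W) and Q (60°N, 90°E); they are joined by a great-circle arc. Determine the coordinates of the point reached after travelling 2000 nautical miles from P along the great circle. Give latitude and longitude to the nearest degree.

≈ (70°N, 84°E)

From cos δ = sin φ₁ sin φ₂ + cos φ₁ cos φ₂ cos Δλ, the central angle is δ ≈ 0.761 rad (43.6°). The total great-circle distance is δ·R ≈ 0.761 × 3440 ≈ 2616 nmi, so the target fraction is f = 2000/2616 ≈ 0.764.
Interpolate at f ≈ 0.764 with slerp weights a = sin((1−f)δ)/sin δ ≈ 0.259, b = sin(fδ)/sin δ ≈ 0.797.
p = a·p₁ + b·p₂ ≈ (0.033, 0.340, 0.940); φ = arcsin(p_z) ≈ 70.00°, λ = atan2(p_y, p_x) ≈ 84.39°.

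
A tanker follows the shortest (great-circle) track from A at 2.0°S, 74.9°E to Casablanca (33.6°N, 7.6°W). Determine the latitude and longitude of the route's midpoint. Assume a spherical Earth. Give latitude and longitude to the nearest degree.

≈ 21°N, 38°E

The haversine formula gives a central angle δ ≈ 1.481 rad (84.9°) between the endpoints.
Interpolate at f = 1/2 with slerp weights a = sin((1−f)δ)/sin δ ≈ 0.677, b = sin(fδ)/sin δ ≈ 0.677.
p = a·p₁ + b·p₂ ≈ (0.736, 0.579, 0.351); φ = arcsin(p_z) ≈ 20.57°, λ = atan2(p_y, p_x) ≈ 38.21°.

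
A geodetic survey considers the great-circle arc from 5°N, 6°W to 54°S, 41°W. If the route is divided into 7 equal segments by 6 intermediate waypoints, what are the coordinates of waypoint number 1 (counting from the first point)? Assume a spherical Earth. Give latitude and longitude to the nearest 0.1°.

Convert each endpoint to a unit vector on the sphere (x = cos φ cos λ, y = cos φ sin λ, z = sin φ).
The central angle between the endpoints is δ = arccos(p₁·p₂) ≈ 1.149 rad (65.8°).
Interpolate at f = 1/7 with slerp weights a = sin((1−f)δ)/sin δ ≈ 0.913, b = sin(fδ)/sin δ ≈ 0.179.
p = a·p₁ + b·p₂ ≈ (0.984, -0.164, -0.065); φ = arcsin(p_z) ≈ -3.75°, λ = atan2(p_y, p_x) ≈ -9.47°.

≈ 3.7°S, 9.5°W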